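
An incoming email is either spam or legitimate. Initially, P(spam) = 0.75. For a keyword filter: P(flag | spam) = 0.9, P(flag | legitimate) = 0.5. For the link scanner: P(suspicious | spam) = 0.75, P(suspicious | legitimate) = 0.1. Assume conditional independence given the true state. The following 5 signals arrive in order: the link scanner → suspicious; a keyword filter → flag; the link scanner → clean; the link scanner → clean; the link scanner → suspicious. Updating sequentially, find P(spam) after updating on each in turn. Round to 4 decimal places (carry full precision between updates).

0.9591

After the link scanner='suspicious': P(spam) = 0.75·0.7500 / (0.75·0.7500 + 0.1·0.2500) ≈ 0.9574
After a keyword filter='flag': P(spam) = 0.9·0.9574 / (0.9·0.9574 + 0.5·0.0426) ≈ 0.9759
After the link scanner='clean': P(spam) = 0.25·0.9759 / (0.25·0.9759 + 0.9·0.0241) ≈ 0.9184
After the link scanner='clean': P(spam) = 0.25·0.9184 / (0.25·0.9184 + 0.9·0.0816) ≈ 0.7576
After the link scanner='suspicious': P(spam) = 0.75·0.7576 / (0.75·0.7576 + 0.1·0.2424) ≈ 0.9591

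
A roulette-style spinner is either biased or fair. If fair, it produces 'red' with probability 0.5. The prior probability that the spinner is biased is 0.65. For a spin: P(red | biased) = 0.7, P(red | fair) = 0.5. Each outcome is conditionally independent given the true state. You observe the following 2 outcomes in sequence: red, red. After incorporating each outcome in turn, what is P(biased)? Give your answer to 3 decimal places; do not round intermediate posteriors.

After 'red': P(biased) = 0.7·0.6500 / (0.7·0.6500 + 0.5·0.3500) ≈ 0.7222
After 'red': P(biased) = 0.7·0.7222 / (0.7·0.7222 + 0.5·0.2778) ≈ 0.7845

0.784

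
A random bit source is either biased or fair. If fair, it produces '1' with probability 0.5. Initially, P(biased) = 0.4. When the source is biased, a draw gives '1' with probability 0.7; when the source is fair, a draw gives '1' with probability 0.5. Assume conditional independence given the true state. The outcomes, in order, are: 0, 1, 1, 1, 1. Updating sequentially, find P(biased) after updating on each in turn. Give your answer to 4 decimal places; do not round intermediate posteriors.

0.6058

After '0': P(biased) = 0.3·0.4000 / (0.3·0.4000 + 0.5·0.6000) ≈ 0.2857
After '1': P(biased) = 0.7·0.2857 / (0.7·0.2857 + 0.5·0.7143) ≈ 0.3590
After '1': P(biased) = 0.7·0.3590 / (0.7·0.3590 + 0.5·0.6410) ≈ 0.4395
After '1': P(biased) = 0.7·0.4395 / (0.7·0.4395 + 0.5·0.5605) ≈ 0.5233
After '1': P(biased) = 0.7·0.5233 / (0.7·0.5233 + 0.5·0.4767) ≈ 0.6058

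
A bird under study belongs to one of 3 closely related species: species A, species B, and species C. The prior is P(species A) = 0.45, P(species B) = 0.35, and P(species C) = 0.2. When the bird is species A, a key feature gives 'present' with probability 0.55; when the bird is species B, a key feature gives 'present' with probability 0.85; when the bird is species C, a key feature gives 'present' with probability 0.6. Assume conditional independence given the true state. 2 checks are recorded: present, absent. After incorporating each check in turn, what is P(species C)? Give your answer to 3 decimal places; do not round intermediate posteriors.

After 'present': normaliser = 0.55·0.4500 + 0.85·0.3500 + 0.6·0.2000; P(species A) ≈ 0.3722, P(species B) ≈ 0.4474, P(species C) ≈ 0.1805
After 'absent': normaliser = 0.45·0.3722 + 0.15·0.4474 + 0.4·0.1805; P(species A) ≈ 0.5460, P(species B) ≈ 0.2188, P(species C) ≈ 0.2353

0.235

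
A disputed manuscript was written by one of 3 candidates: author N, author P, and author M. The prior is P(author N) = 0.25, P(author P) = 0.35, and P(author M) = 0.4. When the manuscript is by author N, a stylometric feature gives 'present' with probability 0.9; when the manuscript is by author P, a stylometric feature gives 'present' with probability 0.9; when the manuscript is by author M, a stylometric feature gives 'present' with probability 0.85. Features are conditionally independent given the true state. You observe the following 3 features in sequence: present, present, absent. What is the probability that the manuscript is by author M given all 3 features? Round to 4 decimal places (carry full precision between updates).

Apply Bayes' rule sequentially, carrying P(author M) forward.
After 'present': normaliser = 0.9·0.2500 + 0.9·0.3500 + 0.85·0.4000; P(author N) ≈ 0.2557, P(author P) ≈ 0.3580, P(author M) ≈ 0.3864
After 'present': normaliser = 0.9·0.2557 + 0.9·0.3580 + 0.85·0.3864; P(author N) ≈ 0.2613, P(author P) ≈ 0.3658, P(author M) ≈ 0.3729
After 'absent': normaliser = 0.1·0.2613 + 0.1·0.3658 + 0.15·0.3729; P(author N) ≈ 0.2202, P(author P) ≈ 0.3083, P(author M) ≈ 0.4715

0.4715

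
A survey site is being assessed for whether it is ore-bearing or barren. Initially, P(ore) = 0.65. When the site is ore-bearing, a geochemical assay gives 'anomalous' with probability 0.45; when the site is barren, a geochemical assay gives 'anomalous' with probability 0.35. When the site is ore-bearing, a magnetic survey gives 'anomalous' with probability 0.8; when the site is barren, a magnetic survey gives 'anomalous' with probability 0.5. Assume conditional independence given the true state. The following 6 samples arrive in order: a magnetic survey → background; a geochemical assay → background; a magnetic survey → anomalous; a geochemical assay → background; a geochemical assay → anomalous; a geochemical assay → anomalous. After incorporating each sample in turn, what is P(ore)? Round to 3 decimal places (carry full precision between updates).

After a magnetic survey='background': P(ore) = 0.2·0.6500 / (0.2·0.6500 + 0.5·0.3500) ≈ 0.4262
After a geochemical assay='background': P(ore) = 0.55·0.4262 / (0.55·0.4262 + 0.65·0.5738) ≈ 0.3860
After a magnetic survey='anomalous': P(ore) = 0.8·0.3860 / (0.8·0.3860 + 0.5·0.6140) ≈ 0.5014
After a geochemical assay='background': P(ore) = 0.55·0.5014 / (0.55·0.5014 + 0.65·0.4986) ≈ 0.4597
After a geochemical assay='anomalous': P(ore) = 0.45·0.4597 / (0.45·0.4597 + 0.35·0.5403) ≈ 0.5225
After a geochemical assay='anomalous': P(ore) = 0.45·0.5225 / (0.45·0.5225 + 0.35·0.4775) ≈ 0.5845

0.584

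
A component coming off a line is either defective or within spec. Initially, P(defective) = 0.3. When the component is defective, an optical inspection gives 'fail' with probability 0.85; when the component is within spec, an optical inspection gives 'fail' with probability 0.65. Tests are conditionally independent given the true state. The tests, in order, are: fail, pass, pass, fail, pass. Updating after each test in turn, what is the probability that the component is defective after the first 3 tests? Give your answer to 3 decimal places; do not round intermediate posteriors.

0.093

After 'fail': P(defective) = 0.85·0.3000 / (0.85·0.3000 + 0.65·0.7000) ≈ 0.3592
After 'pass': P(defective) = 0.15·0.3592 / (0.15·0.3592 + 0.35·0.6408) ≈ 0.1937
After 'pass': P(defective) = 0.15·0.1937 / (0.15·0.1937 + 0.35·0.8063) ≈ 0.0933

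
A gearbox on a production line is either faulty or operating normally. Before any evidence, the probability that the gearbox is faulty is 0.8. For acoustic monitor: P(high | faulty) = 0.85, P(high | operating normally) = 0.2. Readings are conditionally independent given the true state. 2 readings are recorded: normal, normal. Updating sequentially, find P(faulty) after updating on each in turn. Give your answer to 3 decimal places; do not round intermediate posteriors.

0.123

After 'normal': P(faulty) = 0.15·0.8000 / (0.15·0.8000 + 0.8·0.2000) ≈ 0.4286
After 'normal': P(faulty) = 0.15·0.4286 / (0.15·0.4286 + 0.8·0.5714) ≈ 0.1233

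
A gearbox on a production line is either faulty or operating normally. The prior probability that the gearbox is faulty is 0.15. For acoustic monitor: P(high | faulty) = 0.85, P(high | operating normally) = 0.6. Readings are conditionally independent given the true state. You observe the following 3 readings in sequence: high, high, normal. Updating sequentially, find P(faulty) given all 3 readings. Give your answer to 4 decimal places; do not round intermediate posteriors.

Each posterior becomes the prior for the next update.
After 'high': P(faulty) = 0.85·0.1500 / (0.85·0.1500 + 0.6·0.8500) ≈ 0.2000
After 'high': P(faulty) = 0.85·0.2000 / (0.85·0.2000 + 0.6·0.8000) ≈ 0.2615
After 'normal': P(faulty) = 0.15·0.2615 / (0.15·0.2615 + 0.4·0.7385) ≈ 0.1172

0.1172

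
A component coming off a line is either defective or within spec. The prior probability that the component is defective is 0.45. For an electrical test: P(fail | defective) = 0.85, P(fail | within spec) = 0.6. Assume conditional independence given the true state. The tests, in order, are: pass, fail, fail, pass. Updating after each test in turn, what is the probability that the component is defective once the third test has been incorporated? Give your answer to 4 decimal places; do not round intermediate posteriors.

After 'pass': P(defective) = 0.15·0.4500 / (0.15·0.4500 + 0.4·0.5500) ≈ 0.2348
After 'fail': P(defective) = 0.85·0.2348 / (0.85·0.2348 + 0.6·0.7652) ≈ 0.3030
After 'fail': P(defective) = 0.85·0.3030 / (0.85·0.3030 + 0.6·0.6970) ≈ 0.3811

0.3811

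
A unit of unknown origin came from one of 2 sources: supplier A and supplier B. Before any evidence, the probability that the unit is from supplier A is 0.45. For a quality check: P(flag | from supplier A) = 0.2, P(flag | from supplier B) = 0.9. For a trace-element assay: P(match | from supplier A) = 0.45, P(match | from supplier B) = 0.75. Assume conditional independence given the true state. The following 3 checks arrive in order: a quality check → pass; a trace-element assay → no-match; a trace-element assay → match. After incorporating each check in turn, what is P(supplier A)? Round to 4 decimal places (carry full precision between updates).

0.8963

After a quality check='pass': P(supplier A) = 0.8·0.4500 / (0.8·0.4500 + 0.1·0.5500) ≈ 0.8675
After a trace-element assay='no-match': P(supplier A) = 0.55·0.8675 / (0.55·0.8675 + 0.25·0.1325) ≈ 0.9351
After a trace-element assay='match': P(supplier A) = 0.45·0.9351 / (0.45·0.9351 + 0.75·0.0649) ≈ 0.8963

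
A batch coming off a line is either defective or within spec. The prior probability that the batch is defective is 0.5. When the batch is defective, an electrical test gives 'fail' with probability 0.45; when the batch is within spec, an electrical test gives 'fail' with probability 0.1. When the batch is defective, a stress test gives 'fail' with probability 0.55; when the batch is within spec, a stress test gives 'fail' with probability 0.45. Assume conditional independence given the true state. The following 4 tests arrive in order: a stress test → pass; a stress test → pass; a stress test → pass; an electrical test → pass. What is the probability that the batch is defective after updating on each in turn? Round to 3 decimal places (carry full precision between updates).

After a stress test='pass': P(defective) = 0.45·0.5000 / (0.45·0.5000 + 0.55·0.5000) ≈ 0.4500
After a stress test='pass': P(defective) = 0.45·0.4500 / (0.45·0.4500 + 0.55·0.5500) ≈ 0.4010
After a stress test='pass': P(defective) = 0.45·0.4010 / (0.45·0.4010 + 0.55·0.5990) ≈ 0.3539
After an electrical test='pass': P(defective) = 0.55·0.3539 / (0.55·0.3539 + 0.9·0.6461) ≈ 0.2508

0.251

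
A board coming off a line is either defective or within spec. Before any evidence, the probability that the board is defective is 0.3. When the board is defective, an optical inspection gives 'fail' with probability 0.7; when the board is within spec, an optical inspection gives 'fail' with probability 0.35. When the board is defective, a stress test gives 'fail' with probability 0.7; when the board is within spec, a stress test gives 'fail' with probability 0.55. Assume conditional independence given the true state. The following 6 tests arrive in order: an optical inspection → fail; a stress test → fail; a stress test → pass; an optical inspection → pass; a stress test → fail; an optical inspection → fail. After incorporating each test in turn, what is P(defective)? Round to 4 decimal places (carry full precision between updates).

Apply Bayes' rule sequentially, carrying P(defective) forward.
After an optical inspection='fail': P(defective) = 0.7·0.3000 / (0.7·0.3000 + 0.35·0.7000) ≈ 0.4615
After a stress test='fail': P(defective) = 0.7·0.4615 / (0.7·0.4615 + 0.55·0.5385) ≈ 0.5217
After a stress test='pass': P(defective) = 0.3·0.5217 / (0.3·0.5217 + 0.45·0.4783) ≈ 0.4211
After an optical inspection='pass': P(defective) = 0.3·0.4211 / (0.3·0.4211 + 0.65·0.5789) ≈ 0.2513
After a stress test='fail': P(defective) = 0.7·0.2513 / (0.7·0.2513 + 0.55·0.7487) ≈ 0.2993
After an optical inspection='fail': P(defective) = 0.7·0.2993 / (0.7·0.2993 + 0.35·0.7007) ≈ 0.4607

0.4607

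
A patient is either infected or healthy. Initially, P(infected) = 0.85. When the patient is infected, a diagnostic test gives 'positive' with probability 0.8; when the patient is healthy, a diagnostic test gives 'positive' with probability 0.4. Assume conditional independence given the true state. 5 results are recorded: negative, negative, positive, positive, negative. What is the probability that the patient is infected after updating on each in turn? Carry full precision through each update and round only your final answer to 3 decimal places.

After 'negative': P(infected) = 0.2·0.8500 / (0.2·0.8500 + 0.6·0.1500) ≈ 0.6538
After 'negative': P(infected) = 0.2·0.6538 / (0.2·0.6538 + 0.6·0.3462) ≈ 0.3864
After 'positive': P(infected) = 0.8·0.3864 / (0.8·0.3864 + 0.4·0.6136) ≈ 0.5574
After 'positive': P(infected) = 0.8·0.5574 / (0.8·0.5574 + 0.4·0.4426) ≈ 0.7158
After 'negative': P(infected) = 0.2·0.7158 / (0.2·0.7158 + 0.6·0.2842) ≈ 0.4564

0.456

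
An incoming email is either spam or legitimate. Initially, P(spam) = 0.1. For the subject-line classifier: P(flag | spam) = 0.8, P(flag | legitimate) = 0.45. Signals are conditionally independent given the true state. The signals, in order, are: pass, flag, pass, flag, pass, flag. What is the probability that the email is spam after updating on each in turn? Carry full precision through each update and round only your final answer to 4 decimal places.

After 'pass': P(spam) = 0.2·0.1000 / (0.2·0.1000 + 0.55·0.9000) ≈ 0.0388
After 'flag': P(spam) = 0.8·0.0388 / (0.8·0.0388 + 0.45·0.9612) ≈ 0.0670
After 'pass': P(spam) = 0.2·0.0670 / (0.2·0.0670 + 0.55·0.9330) ≈ 0.0255
After 'flag': P(spam) = 0.8·0.0255 / (0.8·0.0255 + 0.45·0.9745) ≈ 0.0444
After 'pass': P(spam) = 0.2·0.0444 / (0.2·0.0444 + 0.55·0.9556) ≈ 0.0166
After 'flag': P(spam) = 0.8·0.0166 / (0.8·0.0166 + 0.45·0.9834) ≈ 0.0291

0.0291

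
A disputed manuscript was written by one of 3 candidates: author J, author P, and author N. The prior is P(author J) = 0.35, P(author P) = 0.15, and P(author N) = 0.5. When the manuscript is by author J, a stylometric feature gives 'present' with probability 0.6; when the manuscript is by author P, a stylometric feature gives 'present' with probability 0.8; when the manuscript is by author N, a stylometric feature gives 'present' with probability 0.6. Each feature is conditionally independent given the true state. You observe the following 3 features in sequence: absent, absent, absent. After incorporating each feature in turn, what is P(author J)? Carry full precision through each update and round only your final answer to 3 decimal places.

After 'absent': normaliser = 0.4·0.3500 + 0.2·0.1500 + 0.4·0.5000; P(author J) ≈ 0.3784, P(author P) ≈ 0.0811, P(author N) ≈ 0.5405
After 'absent': normaliser = 0.4·0.3784 + 0.2·0.0811 + 0.4·0.5405; P(author J) ≈ 0.3944, P(author P) ≈ 0.0423, P(author N) ≈ 0.5634
After 'absent': normaliser = 0.4·0.3944 + 0.2·0.0423 + 0.4·0.5634; P(author J) ≈ 0.4029, P(author P) ≈ 0.0216, P(author N) ≈ 0.5755

0.403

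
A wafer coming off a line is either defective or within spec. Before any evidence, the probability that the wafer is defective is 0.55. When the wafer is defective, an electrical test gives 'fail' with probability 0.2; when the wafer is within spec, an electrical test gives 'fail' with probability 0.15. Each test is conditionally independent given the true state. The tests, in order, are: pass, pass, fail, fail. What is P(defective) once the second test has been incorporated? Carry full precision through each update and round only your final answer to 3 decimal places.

0.520

Each posterior becomes the prior for the next update.
After 'pass': P(defective) = 0.8·0.5500 / (0.8·0.5500 + 0.85·0.4500) ≈ 0.5350
After 'pass': P(defective) = 0.8·0.5350 / (0.8·0.5350 + 0.85·0.4650) ≈ 0.5198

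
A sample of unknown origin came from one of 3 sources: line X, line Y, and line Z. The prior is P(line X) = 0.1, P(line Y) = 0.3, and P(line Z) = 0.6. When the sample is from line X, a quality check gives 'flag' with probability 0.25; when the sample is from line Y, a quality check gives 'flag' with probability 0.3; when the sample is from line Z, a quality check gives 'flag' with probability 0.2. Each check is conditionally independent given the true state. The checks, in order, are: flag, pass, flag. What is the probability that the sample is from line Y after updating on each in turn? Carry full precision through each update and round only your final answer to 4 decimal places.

0.4417

After 'flag': normaliser = 0.25·0.1000 + 0.3·0.3000 + 0.2·0.6000; P(line X) ≈ 0.1064, P(line Y) ≈ 0.3830, P(line Z) ≈ 0.5106
After 'pass': normaliser = 0.75·0.1064 + 0.7·0.3830 + 0.8·0.5106; P(line X) ≈ 0.1055, P(line Y) ≈ 0.3544, P(line Z) ≈ 0.5401
After 'flag': normaliser = 0.25·0.1055 + 0.3·0.3544 + 0.2·0.5401; P(line X) ≈ 0.1096, P(line Y) ≈ 0.4417, P(line Z) ≈ 0.4487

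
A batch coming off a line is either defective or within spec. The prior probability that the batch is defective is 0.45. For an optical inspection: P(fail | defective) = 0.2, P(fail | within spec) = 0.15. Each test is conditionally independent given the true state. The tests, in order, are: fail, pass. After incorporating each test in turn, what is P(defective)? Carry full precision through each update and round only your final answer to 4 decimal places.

After 'fail': P(defective) = 0.2·0.4500 / (0.2·0.4500 + 0.15·0.5500) ≈ 0.5217
After 'pass': P(defective) = 0.8·0.5217 / (0.8·0.5217 + 0.85·0.4783) ≈ 0.5066

0.5066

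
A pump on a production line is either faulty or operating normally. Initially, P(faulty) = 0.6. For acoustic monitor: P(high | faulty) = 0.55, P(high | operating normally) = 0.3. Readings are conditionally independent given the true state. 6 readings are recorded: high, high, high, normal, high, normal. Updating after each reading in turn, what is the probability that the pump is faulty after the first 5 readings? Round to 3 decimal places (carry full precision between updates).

After 'high': P(faulty) = 0.55·0.6000 / (0.55·0.6000 + 0.3·0.4000) ≈ 0.7333
After 'high': P(faulty) = 0.55·0.7333 / (0.55·0.7333 + 0.3·0.2667) ≈ 0.8345
After 'high': P(faulty) = 0.55·0.8345 / (0.55·0.8345 + 0.3·0.1655) ≈ 0.9024
After 'normal': P(faulty) = 0.45·0.9024 / (0.45·0.9024 + 0.7·0.0976) ≈ 0.8559
After 'high': P(faulty) = 0.55·0.8559 / (0.55·0.8559 + 0.3·0.1441) ≈ 0.9159

0.916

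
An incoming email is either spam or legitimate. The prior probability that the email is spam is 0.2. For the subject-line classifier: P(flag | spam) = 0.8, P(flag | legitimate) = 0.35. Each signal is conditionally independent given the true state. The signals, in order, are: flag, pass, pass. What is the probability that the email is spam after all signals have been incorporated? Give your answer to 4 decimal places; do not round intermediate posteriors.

0.0513

After 'flag': P(spam) = 0.8·0.2000 / (0.8·0.2000 + 0.35·0.8000) ≈ 0.3636
After 'pass': P(spam) = 0.2·0.3636 / (0.2·0.3636 + 0.65·0.6364) ≈ 0.1495
After 'pass': P(spam) = 0.2·0.1495 / (0.2·0.1495 + 0.65·0.8505) ≈ 0.0513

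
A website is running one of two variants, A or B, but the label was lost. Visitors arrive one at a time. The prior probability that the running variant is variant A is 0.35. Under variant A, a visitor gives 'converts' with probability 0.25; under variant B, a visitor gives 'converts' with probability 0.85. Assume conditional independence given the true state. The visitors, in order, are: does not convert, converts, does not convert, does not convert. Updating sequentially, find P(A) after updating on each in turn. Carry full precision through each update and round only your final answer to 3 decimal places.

0.952

After 'does not convert': P(A) = 0.75·0.3500 / (0.75·0.3500 + 0.15·0.6500) ≈ 0.7292
After 'converts': P(A) = 0.25·0.7292 / (0.25·0.7292 + 0.85·0.2708) ≈ 0.4419
After 'does not convert': P(A) = 0.75·0.4419 / (0.75·0.4419 + 0.15·0.5581) ≈ 0.7984
After 'does not convert': P(A) = 0.75·0.7984 / (0.75·0.7984 + 0.15·0.2016) ≈ 0.9519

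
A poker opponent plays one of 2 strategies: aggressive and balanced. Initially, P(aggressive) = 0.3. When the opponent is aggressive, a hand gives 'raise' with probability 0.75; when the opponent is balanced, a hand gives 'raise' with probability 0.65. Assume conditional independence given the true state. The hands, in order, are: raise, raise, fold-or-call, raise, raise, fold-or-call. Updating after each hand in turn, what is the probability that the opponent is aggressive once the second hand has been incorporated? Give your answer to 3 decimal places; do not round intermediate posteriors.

After 'raise': P(aggressive) = 0.75·0.3000 / (0.75·0.3000 + 0.65·0.7000) ≈ 0.3309
After 'raise': P(aggressive) = 0.75·0.3309 / (0.75·0.3309 + 0.65·0.6691) ≈ 0.3633

0.363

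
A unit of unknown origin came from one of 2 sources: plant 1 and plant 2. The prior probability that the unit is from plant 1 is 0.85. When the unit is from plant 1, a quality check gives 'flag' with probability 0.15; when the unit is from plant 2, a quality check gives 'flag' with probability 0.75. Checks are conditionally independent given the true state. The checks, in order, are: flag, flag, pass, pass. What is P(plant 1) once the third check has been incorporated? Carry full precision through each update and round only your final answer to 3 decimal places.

0.435

After 'flag': P(plant 1) = 0.15·0.8500 / (0.15·0.8500 + 0.75·0.1500) ≈ 0.5312
After 'flag': P(plant 1) = 0.15·0.5312 / (0.15·0.5312 + 0.75·0.4688) ≈ 0.1848
After 'pass': P(plant 1) = 0.85·0.1848 / (0.85·0.1848 + 0.25·0.8152) ≈ 0.4352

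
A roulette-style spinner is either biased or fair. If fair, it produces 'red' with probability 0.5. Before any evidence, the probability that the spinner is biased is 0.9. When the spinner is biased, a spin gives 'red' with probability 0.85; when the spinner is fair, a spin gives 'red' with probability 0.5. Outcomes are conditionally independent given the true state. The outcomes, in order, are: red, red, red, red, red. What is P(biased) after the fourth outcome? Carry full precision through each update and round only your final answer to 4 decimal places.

Each posterior becomes the prior for the next update.
After 'red': P(biased) = 0.85·0.9000 / (0.85·0.9000 + 0.5·0.1000) ≈ 0.9387
After 'red': P(biased) = 0.85·0.9387 / (0.85·0.9387 + 0.5·0.0613) ≈ 0.9630
After 'red': P(biased) = 0.85·0.9630 / (0.85·0.9630 + 0.5·0.0370) ≈ 0.9779
After 'red': P(biased) = 0.85·0.9779 / (0.85·0.9779 + 0.5·0.0221) ≈ 0.9869

0.9869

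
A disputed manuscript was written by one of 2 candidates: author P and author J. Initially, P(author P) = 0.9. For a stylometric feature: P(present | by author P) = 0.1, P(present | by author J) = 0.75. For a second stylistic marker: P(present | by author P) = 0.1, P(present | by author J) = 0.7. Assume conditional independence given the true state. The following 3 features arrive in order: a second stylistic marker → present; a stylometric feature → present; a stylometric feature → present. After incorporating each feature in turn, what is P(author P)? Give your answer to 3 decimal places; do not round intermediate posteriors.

0.022

After a second stylistic marker='present': P(author P) = 0.1·0.9000 / (0.1·0.9000 + 0.7·0.1000) ≈ 0.5625
After a stylometric feature='present': P(author P) = 0.1·0.5625 / (0.1·0.5625 + 0.75·0.4375) ≈ 0.1463
After a stylometric feature='present': P(author P) = 0.1·0.1463 / (0.1·0.1463 + 0.75·0.8537) ≈ 0.0223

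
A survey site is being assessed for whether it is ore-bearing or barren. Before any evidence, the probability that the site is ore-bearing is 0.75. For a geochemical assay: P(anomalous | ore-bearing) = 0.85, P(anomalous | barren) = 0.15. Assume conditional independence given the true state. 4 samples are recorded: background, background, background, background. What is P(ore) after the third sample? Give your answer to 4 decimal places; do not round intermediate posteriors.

After 'background': P(ore) = 0.15·0.7500 / (0.15·0.7500 + 0.85·0.2500) ≈ 0.3462
After 'background': P(ore) = 0.15·0.3462 / (0.15·0.3462 + 0.85·0.6538) ≈ 0.0854
After 'background': P(ore) = 0.15·0.0854 / (0.15·0.0854 + 0.85·0.9146) ≈ 0.0162

0.0162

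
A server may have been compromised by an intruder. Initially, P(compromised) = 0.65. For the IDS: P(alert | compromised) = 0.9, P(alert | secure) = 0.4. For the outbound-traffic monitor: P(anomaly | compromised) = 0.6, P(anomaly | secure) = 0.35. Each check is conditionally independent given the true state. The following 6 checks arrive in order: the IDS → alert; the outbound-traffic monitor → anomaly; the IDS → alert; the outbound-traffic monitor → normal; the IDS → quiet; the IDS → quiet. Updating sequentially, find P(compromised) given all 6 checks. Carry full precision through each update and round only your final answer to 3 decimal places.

After the IDS='alert': P(compromised) = 0.9·0.6500 / (0.9·0.6500 + 0.4·0.3500) ≈ 0.8069
After the outbound-traffic monitor='anomaly': P(compromised) = 0.6·0.8069 / (0.6·0.8069 + 0.35·0.1931) ≈ 0.8775
After the IDS='alert': P(compromised) = 0.9·0.8775 / (0.9·0.8775 + 0.4·0.1225) ≈ 0.9416
After the outbound-traffic monitor='normal': P(compromised) = 0.4·0.9416 / (0.4·0.9416 + 0.65·0.0584) ≈ 0.9084
After the IDS='quiet': P(compromised) = 0.1·0.9084 / (0.1·0.9084 + 0.6·0.0916) ≈ 0.6231
After the IDS='quiet': P(compromised) = 0.1·0.6231 / (0.1·0.6231 + 0.6·0.3769) ≈ 0.2160

0.216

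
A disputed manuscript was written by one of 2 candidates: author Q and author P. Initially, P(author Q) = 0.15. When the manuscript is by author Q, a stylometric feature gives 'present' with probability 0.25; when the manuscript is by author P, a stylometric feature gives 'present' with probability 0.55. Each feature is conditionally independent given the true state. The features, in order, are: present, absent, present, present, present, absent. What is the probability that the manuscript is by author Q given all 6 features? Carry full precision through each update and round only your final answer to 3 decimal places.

After 'present': P(author Q) = 0.25·0.1500 / (0.25·0.1500 + 0.55·0.8500) ≈ 0.0743
After 'absent': P(author Q) = 0.75·0.0743 / (0.75·0.0743 + 0.45·0.9257) ≈ 0.1179
After 'present': P(author Q) = 0.25·0.1179 / (0.25·0.1179 + 0.55·0.8821) ≈ 0.0573
After 'present': P(author Q) = 0.25·0.0573 / (0.25·0.0573 + 0.55·0.9427) ≈ 0.0269
After 'present': P(author Q) = 0.25·0.0269 / (0.25·0.0269 + 0.55·0.9731) ≈ 0.0124
After 'absent': P(author Q) = 0.75·0.0124 / (0.75·0.0124 + 0.45·0.9876) ≈ 0.0205

0.020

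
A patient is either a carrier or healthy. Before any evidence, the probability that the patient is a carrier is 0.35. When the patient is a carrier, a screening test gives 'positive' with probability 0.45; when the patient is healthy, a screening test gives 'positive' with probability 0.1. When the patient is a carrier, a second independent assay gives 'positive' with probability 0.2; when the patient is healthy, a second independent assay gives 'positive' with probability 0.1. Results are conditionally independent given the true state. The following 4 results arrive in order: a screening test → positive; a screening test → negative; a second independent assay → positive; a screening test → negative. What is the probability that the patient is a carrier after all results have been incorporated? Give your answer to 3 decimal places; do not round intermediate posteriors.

0.644

After a screening test='positive': P(carrier) = 0.45·0.3500 / (0.45·0.3500 + 0.1·0.6500) ≈ 0.7079
After a screening test='negative': P(carrier) = 0.55·0.7079 / (0.55·0.7079 + 0.9·0.2921) ≈ 0.5969
After a second independent assay='positive': P(carrier) = 0.2·0.5969 / (0.2·0.5969 + 0.1·0.4031) ≈ 0.7476
After a screening test='negative': P(carrier) = 0.55·0.7476 / (0.55·0.7476 + 0.9·0.2524) ≈ 0.6441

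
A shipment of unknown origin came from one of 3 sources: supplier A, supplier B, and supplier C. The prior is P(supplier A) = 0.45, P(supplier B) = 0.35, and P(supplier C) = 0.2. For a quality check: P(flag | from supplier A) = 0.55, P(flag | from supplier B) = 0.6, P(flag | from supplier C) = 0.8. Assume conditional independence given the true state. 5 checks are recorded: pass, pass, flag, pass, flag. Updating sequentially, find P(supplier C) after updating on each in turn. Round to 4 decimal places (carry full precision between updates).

After 'pass': normaliser = 0.45·0.4500 + 0.4·0.3500 + 0.2·0.2000; P(supplier A) ≈ 0.5294, P(supplier B) ≈ 0.3660, P(supplier C) ≈ 0.1046
After 'pass': normaliser = 0.45·0.5294 + 0.4·0.3660 + 0.2·0.1046; P(supplier A) ≈ 0.5874, P(supplier B) ≈ 0.3610, P(supplier C) ≈ 0.0516
After 'flag': normaliser = 0.55·0.5874 + 0.6·0.3610 + 0.8·0.0516; P(supplier A) ≈ 0.5561, P(supplier B) ≈ 0.3728, P(supplier C) ≈ 0.0710
After 'pass': normaliser = 0.45·0.5561 + 0.4·0.3728 + 0.2·0.0710; P(supplier A) ≈ 0.6051, P(supplier B) ≈ 0.3606, P(supplier C) ≈ 0.0343
After 'flag': normaliser = 0.55·0.6051 + 0.6·0.3606 + 0.8·0.0343; P(supplier A) ≈ 0.5772, P(supplier B) ≈ 0.3752, P(supplier C) ≈ 0.0476

0.0476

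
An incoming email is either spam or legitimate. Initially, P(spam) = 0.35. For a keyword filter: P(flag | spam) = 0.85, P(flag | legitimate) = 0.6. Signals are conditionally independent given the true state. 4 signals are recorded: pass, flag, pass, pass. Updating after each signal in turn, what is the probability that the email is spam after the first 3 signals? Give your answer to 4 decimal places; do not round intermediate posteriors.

After 'pass': P(spam) = 0.15·0.3500 / (0.15·0.3500 + 0.4·0.6500) ≈ 0.1680
After 'flag': P(spam) = 0.85·0.1680 / (0.85·0.1680 + 0.6·0.8320) ≈ 0.2224
After 'pass': P(spam) = 0.15·0.2224 / (0.15·0.2224 + 0.4·0.7776) ≈ 0.0969

0.0969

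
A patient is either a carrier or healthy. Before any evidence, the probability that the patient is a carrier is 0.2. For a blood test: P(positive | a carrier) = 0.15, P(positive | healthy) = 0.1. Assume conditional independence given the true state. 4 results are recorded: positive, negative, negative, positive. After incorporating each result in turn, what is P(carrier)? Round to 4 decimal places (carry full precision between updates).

Each posterior becomes the prior for the next update.
After 'positive': P(carrier) = 0.15·0.2000 / (0.15·0.2000 + 0.1·0.8000) ≈ 0.2727
After 'negative': P(carrier) = 0.85·0.2727 / (0.85·0.2727 + 0.9·0.7273) ≈ 0.2615
After 'negative': P(carrier) = 0.85·0.2615 / (0.85·0.2615 + 0.9·0.7385) ≈ 0.2507
After 'positive': P(carrier) = 0.15·0.2507 / (0.15·0.2507 + 0.1·0.7493) ≈ 0.3341

0.3341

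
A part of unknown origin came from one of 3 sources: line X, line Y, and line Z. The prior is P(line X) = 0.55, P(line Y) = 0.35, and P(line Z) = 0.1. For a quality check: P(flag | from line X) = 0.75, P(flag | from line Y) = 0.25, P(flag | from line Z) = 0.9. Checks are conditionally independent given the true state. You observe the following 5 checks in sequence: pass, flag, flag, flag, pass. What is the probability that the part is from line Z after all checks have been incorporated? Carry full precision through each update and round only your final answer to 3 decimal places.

0.040

After 'pass': normaliser = 0.25·0.5500 + 0.75·0.3500 + 0.1·0.1000; P(line X) ≈ 0.3354, P(line Y) ≈ 0.6402, P(line Z) ≈ 0.0244
After 'flag': normaliser = 0.75·0.3354 + 0.25·0.6402 + 0.9·0.0244; P(line X) ≈ 0.5802, P(line Y) ≈ 0.3692, P(line Z) ≈ 0.0506
After 'flag': normaliser = 0.75·0.5802 + 0.25·0.3692 + 0.9·0.0506; P(line X) ≈ 0.7594, P(line Y) ≈ 0.1611, P(line Z) ≈ 0.0795
After 'flag': normaliser = 0.75·0.7594 + 0.25·0.1611 + 0.9·0.0795; P(line X) ≈ 0.8359, P(line Y) ≈ 0.0591, P(line Z) ≈ 0.1050
After 'pass': normaliser = 0.25·0.8359 + 0.75·0.0591 + 0.1·0.1050; P(line X) ≈ 0.7921, P(line Y) ≈ 0.1680, P(line Z) ≈ 0.0398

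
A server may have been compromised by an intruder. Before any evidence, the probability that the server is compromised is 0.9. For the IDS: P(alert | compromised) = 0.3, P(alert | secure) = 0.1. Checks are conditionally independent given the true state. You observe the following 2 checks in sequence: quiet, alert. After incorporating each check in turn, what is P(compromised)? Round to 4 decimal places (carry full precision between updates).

0.9545

After 'quiet': P(compromised) = 0.7·0.9000 / (0.7·0.9000 + 0.9·0.1000) ≈ 0.8750
After 'alert': P(compromised) = 0.3·0.8750 / (0.3·0.8750 + 0.1·0.1250) ≈ 0.9545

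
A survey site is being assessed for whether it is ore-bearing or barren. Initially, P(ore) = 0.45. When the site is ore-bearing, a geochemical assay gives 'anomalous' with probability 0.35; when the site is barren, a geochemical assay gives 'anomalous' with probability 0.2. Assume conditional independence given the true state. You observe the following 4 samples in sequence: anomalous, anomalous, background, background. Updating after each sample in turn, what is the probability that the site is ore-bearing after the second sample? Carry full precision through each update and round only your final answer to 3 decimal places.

0.715

After 'anomalous': P(ore) = 0.35·0.4500 / (0.35·0.4500 + 0.2·0.5500) ≈ 0.5888
After 'anomalous': P(ore) = 0.35·0.5888 / (0.35·0.5888 + 0.2·0.4112) ≈ 0.7147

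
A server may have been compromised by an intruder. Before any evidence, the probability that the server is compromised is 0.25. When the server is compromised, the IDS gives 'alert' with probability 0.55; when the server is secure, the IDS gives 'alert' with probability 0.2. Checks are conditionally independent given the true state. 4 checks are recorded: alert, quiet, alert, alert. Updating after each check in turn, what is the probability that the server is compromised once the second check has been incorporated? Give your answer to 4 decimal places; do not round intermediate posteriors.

0.3402

After 'alert': P(compromised) = 0.55·0.2500 / (0.55·0.2500 + 0.2·0.7500) ≈ 0.4783
After 'quiet': P(compromised) = 0.45·0.4783 / (0.45·0.4783 + 0.8·0.5217) ≈ 0.3402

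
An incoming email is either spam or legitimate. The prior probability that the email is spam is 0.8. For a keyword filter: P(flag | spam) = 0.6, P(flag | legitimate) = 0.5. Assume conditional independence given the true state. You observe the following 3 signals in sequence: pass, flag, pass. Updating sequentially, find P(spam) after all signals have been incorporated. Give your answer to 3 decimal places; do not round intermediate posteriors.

After 'pass': P(spam) = 0.4·0.8000 / (0.4·0.8000 + 0.5·0.2000) ≈ 0.7619
After 'flag': P(spam) = 0.6·0.7619 / (0.6·0.7619 + 0.5·0.2381) ≈ 0.7934
After 'pass': P(spam) = 0.4·0.7934 / (0.4·0.7934 + 0.5·0.2066) ≈ 0.7544

0.754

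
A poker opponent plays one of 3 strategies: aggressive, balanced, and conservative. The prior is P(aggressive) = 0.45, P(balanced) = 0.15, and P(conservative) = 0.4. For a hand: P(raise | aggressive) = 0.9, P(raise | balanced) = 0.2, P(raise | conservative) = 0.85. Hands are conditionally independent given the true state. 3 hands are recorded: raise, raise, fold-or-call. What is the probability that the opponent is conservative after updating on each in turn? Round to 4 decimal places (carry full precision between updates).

0.5124

After 'raise': normaliser = 0.9·0.4500 + 0.2·0.1500 + 0.85·0.4000; P(aggressive) ≈ 0.5226, P(balanced) ≈ 0.0387, P(conservative) ≈ 0.4387
After 'raise': normaliser = 0.9·0.5226 + 0.2·0.0387 + 0.85·0.4387; P(aggressive) ≈ 0.5527, P(balanced) ≈ 0.0091, P(conservative) ≈ 0.4382
After 'fold-or-call': normaliser = 0.1·0.5527 + 0.8·0.0091 + 0.15·0.4382; P(aggressive) ≈ 0.4309, P(balanced) ≈ 0.0567, P(conservative) ≈ 0.5124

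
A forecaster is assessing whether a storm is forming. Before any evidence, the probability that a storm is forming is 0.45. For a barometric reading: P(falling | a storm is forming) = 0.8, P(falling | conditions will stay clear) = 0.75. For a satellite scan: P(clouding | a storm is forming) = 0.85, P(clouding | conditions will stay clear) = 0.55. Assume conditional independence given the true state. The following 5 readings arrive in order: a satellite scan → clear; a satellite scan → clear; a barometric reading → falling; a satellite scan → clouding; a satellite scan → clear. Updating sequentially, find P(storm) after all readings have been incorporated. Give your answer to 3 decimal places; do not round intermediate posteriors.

0.048

After a satellite scan='clear': P(storm) = 0.15·0.4500 / (0.15·0.4500 + 0.45·0.5500) ≈ 0.2143
After a satellite scan='clear': P(storm) = 0.15·0.2143 / (0.15·0.2143 + 0.45·0.7857) ≈ 0.0833
After a barometric reading='falling': P(storm) = 0.8·0.0833 / (0.8·0.0833 + 0.75·0.9167) ≈ 0.0884
After a satellite scan='clouding': P(storm) = 0.85·0.0884 / (0.85·0.0884 + 0.55·0.9116) ≈ 0.1303
After a satellite scan='clear': P(storm) = 0.15·0.1303 / (0.15·0.1303 + 0.45·0.8697) ≈ 0.0476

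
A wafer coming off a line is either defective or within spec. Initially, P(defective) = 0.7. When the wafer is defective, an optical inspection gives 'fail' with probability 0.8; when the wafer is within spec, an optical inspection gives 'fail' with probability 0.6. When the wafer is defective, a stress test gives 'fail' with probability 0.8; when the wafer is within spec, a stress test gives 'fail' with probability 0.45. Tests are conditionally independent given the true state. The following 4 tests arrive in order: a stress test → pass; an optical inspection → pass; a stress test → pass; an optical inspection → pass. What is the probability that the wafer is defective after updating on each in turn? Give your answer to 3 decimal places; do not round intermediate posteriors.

Apply Bayes' rule sequentially, carrying P(defective) forward.
After a stress test='pass': P(defective) = 0.2·0.7000 / (0.2·0.7000 + 0.55·0.3000) ≈ 0.4590
After an optical inspection='pass': P(defective) = 0.2·0.4590 / (0.2·0.4590 + 0.4·0.5410) ≈ 0.2979
After a stress test='pass': P(defective) = 0.2·0.2979 / (0.2·0.2979 + 0.55·0.7021) ≈ 0.1337
After an optical inspection='pass': P(defective) = 0.2·0.1337 / (0.2·0.1337 + 0.4·0.8663) ≈ 0.0716

0.072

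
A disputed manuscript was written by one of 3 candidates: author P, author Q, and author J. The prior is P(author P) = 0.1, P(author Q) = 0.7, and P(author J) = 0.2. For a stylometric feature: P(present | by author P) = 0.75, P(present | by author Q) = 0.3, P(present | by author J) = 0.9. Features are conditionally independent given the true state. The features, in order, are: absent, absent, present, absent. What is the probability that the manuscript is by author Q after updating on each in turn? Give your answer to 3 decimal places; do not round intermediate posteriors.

Apply Bayes' rule sequentially, carrying P(author Q) forward.
After 'absent': normaliser = 0.25·0.1000 + 0.7·0.7000 + 0.1·0.2000; P(author P) ≈ 0.0467, P(author Q) ≈ 0.9159, P(author J) ≈ 0.0374
After 'absent': normaliser = 0.25·0.0467 + 0.7·0.9159 + 0.1·0.0374; P(author P) ≈ 0.0178, P(author Q) ≈ 0.9765, P(author J) ≈ 0.0057
After 'present': normaliser = 0.75·0.0178 + 0.3·0.9765 + 0.9·0.0057; P(author P) ≈ 0.0429, P(author Q) ≈ 0.9407, P(author J) ≈ 0.0165
After 'absent': normaliser = 0.25·0.0429 + 0.7·0.9407 + 0.1·0.0165; P(author P) ≈ 0.0160, P(author Q) ≈ 0.9816, P(author J) ≈ 0.0025

0.982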